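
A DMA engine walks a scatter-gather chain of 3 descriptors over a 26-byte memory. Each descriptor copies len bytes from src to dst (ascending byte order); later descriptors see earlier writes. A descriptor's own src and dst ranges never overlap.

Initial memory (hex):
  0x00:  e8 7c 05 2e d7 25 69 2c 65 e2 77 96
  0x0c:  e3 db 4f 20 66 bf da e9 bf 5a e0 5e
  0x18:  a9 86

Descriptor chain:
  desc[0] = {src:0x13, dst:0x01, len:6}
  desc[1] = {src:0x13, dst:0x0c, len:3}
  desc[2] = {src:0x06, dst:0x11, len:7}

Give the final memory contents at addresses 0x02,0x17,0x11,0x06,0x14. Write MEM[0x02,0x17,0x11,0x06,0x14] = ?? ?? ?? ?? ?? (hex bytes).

MEM[0x02,0x17,0x11,0x06,0x14] = bf e9 a9 a9 e2

[0] 0x13->0x01 len=6 : e9 bf 5a e0 5e a9
[1] 0x13->0x0c len=3 : e9 bf 5a
[2] 0x06->0x11 len=7 : a9 2c 65 e2 77 96 e9
query mem[0x02]=0xbf, mem[0x17]=0xe9, mem[0x11]=0xa9, mem[0x06]=0xa9, mem[0x14]=0xe2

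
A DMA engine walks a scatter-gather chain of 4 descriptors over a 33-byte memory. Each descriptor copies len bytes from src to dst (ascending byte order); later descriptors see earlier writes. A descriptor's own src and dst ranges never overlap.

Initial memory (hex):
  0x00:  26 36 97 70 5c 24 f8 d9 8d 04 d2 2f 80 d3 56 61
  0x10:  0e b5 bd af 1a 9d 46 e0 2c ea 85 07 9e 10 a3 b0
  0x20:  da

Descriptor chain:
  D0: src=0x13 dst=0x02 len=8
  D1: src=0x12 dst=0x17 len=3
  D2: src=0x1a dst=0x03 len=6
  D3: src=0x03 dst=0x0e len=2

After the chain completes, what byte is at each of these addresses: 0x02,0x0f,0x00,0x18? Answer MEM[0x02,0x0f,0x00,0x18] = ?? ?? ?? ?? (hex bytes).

MEM[0x02,0x0f,0x00,0x18] = af 07 26 af

[0] 0x13->0x02 len=8 : af 1a 9d 46 e0 2c ea 85
[1] 0x12->0x17 len=3 : bd af 1a
[2] 0x1a->0x03 len=6 : 85 07 9e 10 a3 b0
[3] 0x03->0x0e len=2 : 85 07
query mem[0x02]=0xaf, mem[0x0f]=0x07, mem[0x00]=0x26, mem[0x18]=0xaf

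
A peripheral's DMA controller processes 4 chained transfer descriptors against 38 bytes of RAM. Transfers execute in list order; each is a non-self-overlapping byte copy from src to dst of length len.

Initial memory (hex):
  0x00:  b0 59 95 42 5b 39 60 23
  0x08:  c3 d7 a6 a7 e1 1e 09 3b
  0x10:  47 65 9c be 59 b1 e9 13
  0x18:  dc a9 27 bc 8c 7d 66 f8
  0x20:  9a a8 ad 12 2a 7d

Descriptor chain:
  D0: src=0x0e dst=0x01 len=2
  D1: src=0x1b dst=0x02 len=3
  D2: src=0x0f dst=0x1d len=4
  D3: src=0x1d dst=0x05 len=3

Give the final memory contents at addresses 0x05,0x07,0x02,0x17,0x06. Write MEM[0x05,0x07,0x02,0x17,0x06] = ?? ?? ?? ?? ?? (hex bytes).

#0 dst[0x01+2] := {0x09,0x3b}
#1 dst[0x02+3] := {0xbc,0x8c,0x7d}
#2 dst[0x1d+4] := {0x3b,0x47,0x65,0x9c}
#3 dst[0x05+3] := {0x3b,0x47,0x65}
query mem[0x05]=0x3b, mem[0x07]=0x65, mem[0x02]=0xbc, mem[0x17]=0x13, mem[0x06]=0x47

MEM[0x05,0x07,0x02,0x17,0x06] = 3b 65 bc 13 47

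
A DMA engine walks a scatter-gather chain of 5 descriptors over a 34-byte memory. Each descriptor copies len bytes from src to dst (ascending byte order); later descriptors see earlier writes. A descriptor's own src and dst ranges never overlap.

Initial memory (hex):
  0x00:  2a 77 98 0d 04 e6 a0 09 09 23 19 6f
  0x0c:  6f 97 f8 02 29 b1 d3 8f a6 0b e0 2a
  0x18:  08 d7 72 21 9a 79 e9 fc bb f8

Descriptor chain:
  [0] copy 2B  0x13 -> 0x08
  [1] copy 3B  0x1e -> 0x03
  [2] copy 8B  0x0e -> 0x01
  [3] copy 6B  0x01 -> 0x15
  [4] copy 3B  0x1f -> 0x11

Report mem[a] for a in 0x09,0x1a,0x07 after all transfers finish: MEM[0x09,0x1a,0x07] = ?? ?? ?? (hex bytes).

MEM[0x09,0x1a,0x07] = a6 8f a6

#0 dst[0x08+2] := {0x8f,0xa6}
#1 dst[0x03+3] := {0xe9,0xfc,0xbb}
#2 dst[0x01+8] := {0xf8,0x02,0x29,0xb1,0xd3,0x8f,0xa6,0x0b}
#3 dst[0x15+6] := {0xf8,0x02,0x29,0xb1,0xd3,0x8f}
#4 dst[0x11+3] := {0xfc,0xbb,0xf8}
query mem[0x09]=0xa6, mem[0x1a]=0x8f, mem[0x07]=0xa6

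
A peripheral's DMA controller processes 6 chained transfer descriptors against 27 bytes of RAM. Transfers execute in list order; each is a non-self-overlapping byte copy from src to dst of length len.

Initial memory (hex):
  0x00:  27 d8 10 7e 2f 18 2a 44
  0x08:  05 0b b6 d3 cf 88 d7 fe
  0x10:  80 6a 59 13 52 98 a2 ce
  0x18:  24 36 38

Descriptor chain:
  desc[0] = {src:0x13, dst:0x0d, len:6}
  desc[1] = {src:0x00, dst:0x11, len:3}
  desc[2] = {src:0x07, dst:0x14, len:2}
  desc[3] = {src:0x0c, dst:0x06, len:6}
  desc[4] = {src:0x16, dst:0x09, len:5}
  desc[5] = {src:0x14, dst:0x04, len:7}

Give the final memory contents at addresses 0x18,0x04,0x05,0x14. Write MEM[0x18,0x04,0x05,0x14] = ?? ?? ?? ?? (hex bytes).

  after D0: wrote 6B at 0x0d = 135298a2ce24
  after D1: wrote 3B at 0x11 = 27d810
  after D2: wrote 2B at 0x14 = 4405
  after D3: wrote 6B at 0x06 = cf135298a227
  after D4: wrote 5B at 0x09 = a2ce243638
  after D5: wrote 7B at 0x04 = 4405a2ce243638
query mem[0x18]=0x24, mem[0x04]=0x44, mem[0x05]=0x05, mem[0x14]=0x44

MEM[0x18,0x04,0x05,0x14] = 24 44 05 44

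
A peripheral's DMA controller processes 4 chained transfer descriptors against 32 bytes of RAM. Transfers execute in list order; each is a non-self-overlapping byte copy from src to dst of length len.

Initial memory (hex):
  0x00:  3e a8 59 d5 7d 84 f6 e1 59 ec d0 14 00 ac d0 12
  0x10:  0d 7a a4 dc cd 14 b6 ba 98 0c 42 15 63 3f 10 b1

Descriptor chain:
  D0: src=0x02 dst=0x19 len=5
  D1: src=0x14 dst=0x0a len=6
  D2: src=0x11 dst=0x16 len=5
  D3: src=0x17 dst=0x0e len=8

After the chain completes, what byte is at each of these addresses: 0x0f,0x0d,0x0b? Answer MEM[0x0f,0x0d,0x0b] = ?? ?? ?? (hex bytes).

#0 dst[0x19+5] := {0x59,0xd5,0x7d,0x84,0xf6}
#1 dst[0x0a+6] := {0xcd,0x14,0xb6,0xba,0x98,0x59}
#2 dst[0x16+5] := {0x7a,0xa4,0xdc,0xcd,0x14}
#3 dst[0x0e+8] := {0xa4,0xdc,0xcd,0x14,0x7d,0x84,0xf6,0x10}
query mem[0x0f]=0xdc, mem[0x0d]=0xba, mem[0x0b]=0x14

MEM[0x0f,0x0d,0x0b] = dc ba 14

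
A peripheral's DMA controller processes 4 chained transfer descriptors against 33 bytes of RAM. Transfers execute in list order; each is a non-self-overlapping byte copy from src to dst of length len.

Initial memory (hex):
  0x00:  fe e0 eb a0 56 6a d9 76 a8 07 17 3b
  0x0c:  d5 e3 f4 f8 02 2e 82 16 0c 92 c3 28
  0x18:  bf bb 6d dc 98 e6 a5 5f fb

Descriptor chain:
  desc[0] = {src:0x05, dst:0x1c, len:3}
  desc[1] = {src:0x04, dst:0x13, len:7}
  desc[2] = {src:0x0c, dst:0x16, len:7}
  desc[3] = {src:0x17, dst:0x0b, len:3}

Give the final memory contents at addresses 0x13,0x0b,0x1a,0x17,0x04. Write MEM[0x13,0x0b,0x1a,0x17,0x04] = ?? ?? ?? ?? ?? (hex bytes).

[0] 0x05->0x1c len=3 : 6a d9 76
[1] 0x04->0x13 len=7 : 56 6a d9 76 a8 07 17
[2] 0x0c->0x16 len=7 : d5 e3 f4 f8 02 2e 82
[3] 0x17->0x0b len=3 : e3 f4 f8
query mem[0x13]=0x56, mem[0x0b]=0xe3, mem[0x1a]=0x02, mem[0x17]=0xe3, mem[0x04]=0x56

MEM[0x13,0x0b,0x1a,0x17,0x04] = 56 e3 02 e3 56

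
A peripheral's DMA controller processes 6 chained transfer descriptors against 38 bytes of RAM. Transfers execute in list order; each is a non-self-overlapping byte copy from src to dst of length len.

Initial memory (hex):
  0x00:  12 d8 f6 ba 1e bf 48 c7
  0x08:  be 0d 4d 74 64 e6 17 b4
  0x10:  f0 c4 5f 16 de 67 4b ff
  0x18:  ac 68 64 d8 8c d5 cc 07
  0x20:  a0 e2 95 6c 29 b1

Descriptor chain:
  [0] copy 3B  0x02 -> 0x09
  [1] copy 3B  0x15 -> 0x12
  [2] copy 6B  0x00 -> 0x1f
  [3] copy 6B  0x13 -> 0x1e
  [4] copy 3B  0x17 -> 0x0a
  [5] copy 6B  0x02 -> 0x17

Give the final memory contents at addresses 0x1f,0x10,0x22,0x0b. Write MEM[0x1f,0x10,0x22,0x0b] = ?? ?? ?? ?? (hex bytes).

[0] 0x02->0x09 len=3 : f6 ba 1e
[1] 0x15->0x12 len=3 : 67 4b ff
[2] 0x00->0x1f len=6 : 12 d8 f6 ba 1e bf
[3] 0x13->0x1e len=6 : 4b ff 67 4b ff ac
[4] 0x17->0x0a len=3 : ff ac 68
[5] 0x02->0x17 len=6 : f6 ba 1e bf 48 c7
query mem[0x1f]=0xff, mem[0x10]=0xf0, mem[0x22]=0xff, mem[0x0b]=0xac

MEM[0x1f,0x10,0x22,0x0b] = ff f0 ff ac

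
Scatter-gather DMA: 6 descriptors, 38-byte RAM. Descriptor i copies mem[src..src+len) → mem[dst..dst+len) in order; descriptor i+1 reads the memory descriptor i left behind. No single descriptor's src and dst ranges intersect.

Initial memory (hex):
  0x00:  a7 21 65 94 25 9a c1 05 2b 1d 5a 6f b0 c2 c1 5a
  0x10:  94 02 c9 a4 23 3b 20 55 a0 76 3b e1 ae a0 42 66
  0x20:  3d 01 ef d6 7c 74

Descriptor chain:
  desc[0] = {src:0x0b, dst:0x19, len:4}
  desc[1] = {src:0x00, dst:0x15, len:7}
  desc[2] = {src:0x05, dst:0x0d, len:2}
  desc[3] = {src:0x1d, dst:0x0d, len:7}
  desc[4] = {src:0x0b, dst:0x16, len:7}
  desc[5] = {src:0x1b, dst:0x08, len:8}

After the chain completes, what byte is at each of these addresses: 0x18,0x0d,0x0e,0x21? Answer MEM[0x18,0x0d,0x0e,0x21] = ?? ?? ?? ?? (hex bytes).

MEM[0x18,0x0d,0x0e,0x21] = a0 3d 01 01

#0 dst[0x19+4] := {0x6f,0xb0,0xc2,0xc1}
#1 dst[0x15+7] := {0xa7,0x21,0x65,0x94,0x25,0x9a,0xc1}
#2 dst[0x0d+2] := {0x9a,0xc1}
#3 dst[0x0d+7] := {0xa0,0x42,0x66,0x3d,0x01,0xef,0xd6}
#4 dst[0x16+7] := {0x6f,0xb0,0xa0,0x42,0x66,0x3d,0x01}
#5 dst[0x08+8] := {0x3d,0x01,0xa0,0x42,0x66,0x3d,0x01,0xef}
query mem[0x18]=0xa0, mem[0x0d]=0x3d, mem[0x0e]=0x01, mem[0x21]=0x01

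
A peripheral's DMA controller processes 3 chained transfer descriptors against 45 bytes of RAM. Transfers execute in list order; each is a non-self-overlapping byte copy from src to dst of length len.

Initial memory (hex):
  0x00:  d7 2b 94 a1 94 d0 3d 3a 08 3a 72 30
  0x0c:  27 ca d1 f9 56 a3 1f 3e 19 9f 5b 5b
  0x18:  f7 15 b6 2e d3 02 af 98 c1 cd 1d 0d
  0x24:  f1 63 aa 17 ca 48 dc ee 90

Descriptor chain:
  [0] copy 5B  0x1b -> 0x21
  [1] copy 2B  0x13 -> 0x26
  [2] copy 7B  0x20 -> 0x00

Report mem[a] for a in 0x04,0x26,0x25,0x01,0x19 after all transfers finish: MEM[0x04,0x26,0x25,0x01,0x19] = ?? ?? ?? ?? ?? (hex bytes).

MEM[0x04,0x26,0x25,0x01,0x19] = af 3e 98 2e 15

  after D0: wrote 5B at 0x21 = 2ed302af98
  after D1: wrote 2B at 0x26 = 3e19
  after D2: wrote 7B at 0x00 = c12ed302af983e
query mem[0x04]=0xaf, mem[0x26]=0x3e, mem[0x25]=0x98, mem[0x01]=0x2e, mem[0x19]=0x15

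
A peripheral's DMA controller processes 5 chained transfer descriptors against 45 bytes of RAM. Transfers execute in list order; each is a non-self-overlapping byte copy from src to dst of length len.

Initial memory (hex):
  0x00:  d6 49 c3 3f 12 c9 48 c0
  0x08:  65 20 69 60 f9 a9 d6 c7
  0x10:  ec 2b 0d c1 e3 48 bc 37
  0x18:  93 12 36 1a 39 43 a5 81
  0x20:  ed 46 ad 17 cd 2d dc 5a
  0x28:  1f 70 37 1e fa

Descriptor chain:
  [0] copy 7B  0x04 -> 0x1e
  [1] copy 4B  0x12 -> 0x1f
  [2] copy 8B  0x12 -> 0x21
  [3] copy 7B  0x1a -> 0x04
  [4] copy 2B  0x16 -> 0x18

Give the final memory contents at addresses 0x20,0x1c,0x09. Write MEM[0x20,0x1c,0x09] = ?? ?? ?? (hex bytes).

[0] 0x04->0x1e len=7 : 12 c9 48 c0 65 20 69
[1] 0x12->0x1f len=4 : 0d c1 e3 48
[2] 0x12->0x21 len=8 : 0d c1 e3 48 bc 37 93 12
[3] 0x1a->0x04 len=7 : 36 1a 39 43 12 0d c1
[4] 0x16->0x18 len=2 : bc 37
query mem[0x20]=0xc1, mem[0x1c]=0x39, mem[0x09]=0x0d

MEM[0x20,0x1c,0x09] = c1 39 0d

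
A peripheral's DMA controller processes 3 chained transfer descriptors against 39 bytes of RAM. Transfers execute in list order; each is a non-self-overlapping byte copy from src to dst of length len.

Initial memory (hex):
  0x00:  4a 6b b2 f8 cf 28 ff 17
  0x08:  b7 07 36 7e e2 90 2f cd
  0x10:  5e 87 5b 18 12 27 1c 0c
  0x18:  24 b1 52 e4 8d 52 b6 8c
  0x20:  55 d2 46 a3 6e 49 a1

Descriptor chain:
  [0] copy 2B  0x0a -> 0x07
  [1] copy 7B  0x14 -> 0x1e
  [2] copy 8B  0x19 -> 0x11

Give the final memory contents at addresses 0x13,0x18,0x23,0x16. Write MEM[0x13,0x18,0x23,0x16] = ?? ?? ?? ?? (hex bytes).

MEM[0x13,0x18,0x23,0x16] = e4 1c b1 12

  after D0: wrote 2B at 0x07 = 367e
  after D1: wrote 7B at 0x1e = 12271c0c24b152
  after D2: wrote 8B at 0x11 = b152e48d5212271c
query mem[0x13]=0xe4, mem[0x18]=0x1c, mem[0x23]=0xb1, mem[0x16]=0x12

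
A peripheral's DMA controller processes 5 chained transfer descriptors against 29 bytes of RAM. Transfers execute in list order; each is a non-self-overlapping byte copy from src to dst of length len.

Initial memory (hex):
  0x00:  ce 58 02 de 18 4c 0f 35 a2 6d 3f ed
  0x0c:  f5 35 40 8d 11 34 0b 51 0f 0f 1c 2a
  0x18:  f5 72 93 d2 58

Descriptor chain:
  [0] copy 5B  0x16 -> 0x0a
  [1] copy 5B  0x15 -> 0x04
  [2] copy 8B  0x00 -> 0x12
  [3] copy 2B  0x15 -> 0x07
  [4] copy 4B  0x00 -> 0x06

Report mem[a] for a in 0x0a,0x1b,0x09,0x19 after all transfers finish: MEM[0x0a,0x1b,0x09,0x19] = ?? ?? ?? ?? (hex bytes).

#0 dst[0x0a+5] := {0x1c,0x2a,0xf5,0x72,0x93}
#1 dst[0x04+5] := {0x0f,0x1c,0x2a,0xf5,0x72}
#2 dst[0x12+8] := {0xce,0x58,0x02,0xde,0x0f,0x1c,0x2a,0xf5}
#3 dst[0x07+2] := {0xde,0x0f}
#4 dst[0x06+4] := {0xce,0x58,0x02,0xde}
query mem[0x0a]=0x1c, mem[0x1b]=0xd2, mem[0x09]=0xde, mem[0x19]=0xf5

MEM[0x0a,0x1b,0x09,0x19] = 1c d2 de f5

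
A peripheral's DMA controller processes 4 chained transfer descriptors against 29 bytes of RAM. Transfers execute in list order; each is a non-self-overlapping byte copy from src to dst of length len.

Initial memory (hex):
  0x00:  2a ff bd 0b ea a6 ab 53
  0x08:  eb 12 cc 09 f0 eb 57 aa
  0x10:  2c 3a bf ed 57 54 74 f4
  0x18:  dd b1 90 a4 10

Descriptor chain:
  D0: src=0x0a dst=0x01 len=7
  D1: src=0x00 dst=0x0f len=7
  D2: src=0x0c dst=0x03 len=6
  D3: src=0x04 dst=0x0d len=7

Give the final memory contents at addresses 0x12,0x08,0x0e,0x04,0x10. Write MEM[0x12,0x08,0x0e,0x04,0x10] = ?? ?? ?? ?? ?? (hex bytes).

#0 dst[0x01+7] := {0xcc,0x09,0xf0,0xeb,0x57,0xaa,0x2c}
#1 dst[0x0f+7] := {0x2a,0xcc,0x09,0xf0,0xeb,0x57,0xaa}
#2 dst[0x03+6] := {0xf0,0xeb,0x57,0x2a,0xcc,0x09}
#3 dst[0x0d+7] := {0xeb,0x57,0x2a,0xcc,0x09,0x12,0xcc}
query mem[0x12]=0x12, mem[0x08]=0x09, mem[0x0e]=0x57, mem[0x04]=0xeb, mem[0x10]=0xcc

MEM[0x12,0x08,0x0e,0x04,0x10] = 12 09 57 eb cc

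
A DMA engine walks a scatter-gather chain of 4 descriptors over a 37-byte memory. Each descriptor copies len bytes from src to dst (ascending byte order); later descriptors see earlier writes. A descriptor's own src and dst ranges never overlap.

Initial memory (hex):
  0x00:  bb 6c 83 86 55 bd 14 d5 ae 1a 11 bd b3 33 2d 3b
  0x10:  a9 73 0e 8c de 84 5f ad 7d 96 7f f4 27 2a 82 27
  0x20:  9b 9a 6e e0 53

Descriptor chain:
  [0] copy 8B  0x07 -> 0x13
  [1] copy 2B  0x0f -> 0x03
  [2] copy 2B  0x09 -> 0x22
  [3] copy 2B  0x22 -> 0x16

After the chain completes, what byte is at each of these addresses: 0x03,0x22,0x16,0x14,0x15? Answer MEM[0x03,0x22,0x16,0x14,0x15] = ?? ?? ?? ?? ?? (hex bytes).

MEM[0x03,0x22,0x16,0x14,0x15] = 3b 1a 1a ae 1a

[0] 0x07->0x13 len=8 : d5 ae 1a 11 bd b3 33 2d
[1] 0x0f->0x03 len=2 : 3b a9
[2] 0x09->0x22 len=2 : 1a 11
[3] 0x22->0x16 len=2 : 1a 11
query mem[0x03]=0x3b, mem[0x22]=0x1a, mem[0x16]=0x1a, mem[0x14]=0xae, mem[0x15]=0x1a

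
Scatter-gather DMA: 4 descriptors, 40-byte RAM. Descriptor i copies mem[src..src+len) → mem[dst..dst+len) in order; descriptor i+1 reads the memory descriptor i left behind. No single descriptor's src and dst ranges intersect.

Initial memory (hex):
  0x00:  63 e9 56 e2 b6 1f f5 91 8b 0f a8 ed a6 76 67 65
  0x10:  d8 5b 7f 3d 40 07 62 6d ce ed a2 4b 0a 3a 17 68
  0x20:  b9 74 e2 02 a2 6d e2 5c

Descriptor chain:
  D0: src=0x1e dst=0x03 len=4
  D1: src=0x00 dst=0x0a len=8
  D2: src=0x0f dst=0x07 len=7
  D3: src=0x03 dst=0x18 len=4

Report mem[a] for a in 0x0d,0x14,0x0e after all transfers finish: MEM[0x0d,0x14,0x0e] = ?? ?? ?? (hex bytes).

  after D0: wrote 4B at 0x03 = 1768b974
  after D1: wrote 8B at 0x0a = 63e9561768b97491
  after D2: wrote 7B at 0x07 = b974917f3d4007
  after D3: wrote 4B at 0x18 = 1768b974
query mem[0x0d]=0x07, mem[0x14]=0x40, mem[0x0e]=0x68

MEM[0x0d,0x14,0x0e] = 07 40 68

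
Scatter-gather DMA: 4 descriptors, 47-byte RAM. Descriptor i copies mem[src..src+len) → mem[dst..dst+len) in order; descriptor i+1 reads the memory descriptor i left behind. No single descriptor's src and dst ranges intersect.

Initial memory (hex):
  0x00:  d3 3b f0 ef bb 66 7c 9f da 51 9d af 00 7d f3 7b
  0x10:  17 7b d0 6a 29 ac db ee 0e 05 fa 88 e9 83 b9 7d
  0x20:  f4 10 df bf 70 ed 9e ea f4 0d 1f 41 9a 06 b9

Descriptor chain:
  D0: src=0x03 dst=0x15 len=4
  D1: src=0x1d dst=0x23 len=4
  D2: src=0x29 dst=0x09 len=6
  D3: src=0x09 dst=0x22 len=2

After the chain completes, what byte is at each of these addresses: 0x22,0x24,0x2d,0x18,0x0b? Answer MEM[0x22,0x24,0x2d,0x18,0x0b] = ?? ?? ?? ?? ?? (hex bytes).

D0: mem[0x15..0x18] <- [ef bb 66 7c]
D1: mem[0x23..0x26] <- [83 b9 7d f4]
D2: mem[0x09..0x0e] <- [0d 1f 41 9a 06 b9]
D3: mem[0x22..0x23] <- [0d 1f]
query mem[0x22]=0x0d, mem[0x24]=0xb9, mem[0x2d]=0x06, mem[0x18]=0x7c, mem[0x0b]=0x41

MEM[0x22,0x24,0x2d,0x18,0x0b] = 0d b9 06 7c 41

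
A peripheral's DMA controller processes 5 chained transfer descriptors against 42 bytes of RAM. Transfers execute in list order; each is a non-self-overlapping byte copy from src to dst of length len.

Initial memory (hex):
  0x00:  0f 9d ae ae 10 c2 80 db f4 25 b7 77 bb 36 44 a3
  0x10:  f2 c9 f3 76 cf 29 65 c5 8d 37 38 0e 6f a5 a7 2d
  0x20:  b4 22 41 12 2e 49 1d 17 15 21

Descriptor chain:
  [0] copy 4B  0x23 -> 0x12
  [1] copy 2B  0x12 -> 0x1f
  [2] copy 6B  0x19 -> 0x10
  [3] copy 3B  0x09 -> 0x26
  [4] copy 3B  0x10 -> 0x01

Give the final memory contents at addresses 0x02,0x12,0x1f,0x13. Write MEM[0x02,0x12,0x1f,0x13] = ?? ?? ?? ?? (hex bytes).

[0] 0x23->0x12 len=4 : 12 2e 49 1d
[1] 0x12->0x1f len=2 : 12 2e
[2] 0x19->0x10 len=6 : 37 38 0e 6f a5 a7
[3] 0x09->0x26 len=3 : 25 b7 77
[4] 0x10->0x01 len=3 : 37 38 0e
query mem[0x02]=0x38, mem[0x12]=0x0e, mem[0x1f]=0x12, mem[0x13]=0x6f

MEM[0x02,0x12,0x1f,0x13] = 38 0e 12 6f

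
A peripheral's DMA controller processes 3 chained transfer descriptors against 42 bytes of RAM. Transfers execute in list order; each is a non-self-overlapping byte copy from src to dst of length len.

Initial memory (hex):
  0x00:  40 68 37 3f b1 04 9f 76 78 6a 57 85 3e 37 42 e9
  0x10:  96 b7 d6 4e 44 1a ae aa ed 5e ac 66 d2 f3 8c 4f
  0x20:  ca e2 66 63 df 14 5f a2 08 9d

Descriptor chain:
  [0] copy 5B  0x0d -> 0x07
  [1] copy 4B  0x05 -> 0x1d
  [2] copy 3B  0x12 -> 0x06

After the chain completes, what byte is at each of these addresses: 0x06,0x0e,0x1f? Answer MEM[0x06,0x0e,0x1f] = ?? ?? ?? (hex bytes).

MEM[0x06,0x0e,0x1f] = d6 42 37

#0 dst[0x07+5] := {0x37,0x42,0xe9,0x96,0xb7}
#1 dst[0x1d+4] := {0x04,0x9f,0x37,0x42}
#2 dst[0x06+3] := {0xd6,0x4e,0x44}
query mem[0x06]=0xd6, mem[0x0e]=0x42, mem[0x1f]=0x37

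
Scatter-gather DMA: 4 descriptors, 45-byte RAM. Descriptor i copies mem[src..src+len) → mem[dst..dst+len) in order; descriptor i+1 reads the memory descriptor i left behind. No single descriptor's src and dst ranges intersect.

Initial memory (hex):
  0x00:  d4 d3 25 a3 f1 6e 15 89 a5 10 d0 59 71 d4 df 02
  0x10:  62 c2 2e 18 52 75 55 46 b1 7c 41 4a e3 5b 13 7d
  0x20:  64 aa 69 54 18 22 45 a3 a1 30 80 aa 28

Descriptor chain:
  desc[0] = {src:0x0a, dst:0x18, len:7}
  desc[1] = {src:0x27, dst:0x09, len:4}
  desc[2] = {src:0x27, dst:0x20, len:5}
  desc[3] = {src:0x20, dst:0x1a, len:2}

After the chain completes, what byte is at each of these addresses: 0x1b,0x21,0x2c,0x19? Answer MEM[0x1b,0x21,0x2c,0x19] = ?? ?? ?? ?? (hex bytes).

MEM[0x1b,0x21,0x2c,0x19] = a1 a1 28 59

D0: mem[0x18..0x1e] <- [d0 59 71 d4 df 02 62]
D1: mem[0x09..0x0c] <- [a3 a1 30 80]
D2: mem[0x20..0x24] <- [a3 a1 30 80 aa]
D3: mem[0x1a..0x1b] <- [a3 a1]
query mem[0x1b]=0xa1, mem[0x21]=0xa1, mem[0x2c]=0x28, mem[0x19]=0x59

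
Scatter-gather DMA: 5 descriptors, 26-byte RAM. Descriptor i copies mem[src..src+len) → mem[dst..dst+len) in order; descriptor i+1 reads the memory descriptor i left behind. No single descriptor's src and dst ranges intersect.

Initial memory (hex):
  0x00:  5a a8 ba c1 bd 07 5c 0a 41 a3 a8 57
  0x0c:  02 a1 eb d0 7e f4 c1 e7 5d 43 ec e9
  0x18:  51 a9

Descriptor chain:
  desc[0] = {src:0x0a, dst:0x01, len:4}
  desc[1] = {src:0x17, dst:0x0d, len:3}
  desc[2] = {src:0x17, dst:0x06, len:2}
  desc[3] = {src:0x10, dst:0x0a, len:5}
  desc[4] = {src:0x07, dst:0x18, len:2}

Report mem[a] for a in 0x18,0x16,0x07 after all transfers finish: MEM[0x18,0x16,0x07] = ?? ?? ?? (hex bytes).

#0 dst[0x01+4] := {0xa8,0x57,0x02,0xa1}
#1 dst[0x0d+3] := {0xe9,0x51,0xa9}
#2 dst[0x06+2] := {0xe9,0x51}
#3 dst[0x0a+5] := {0x7e,0xf4,0xc1,0xe7,0x5d}
#4 dst[0x18+2] := {0x51,0x41}
query mem[0x18]=0x51, mem[0x16]=0xec, mem[0x07]=0x51

MEM[0x18,0x16,0x07] = 51 ec 51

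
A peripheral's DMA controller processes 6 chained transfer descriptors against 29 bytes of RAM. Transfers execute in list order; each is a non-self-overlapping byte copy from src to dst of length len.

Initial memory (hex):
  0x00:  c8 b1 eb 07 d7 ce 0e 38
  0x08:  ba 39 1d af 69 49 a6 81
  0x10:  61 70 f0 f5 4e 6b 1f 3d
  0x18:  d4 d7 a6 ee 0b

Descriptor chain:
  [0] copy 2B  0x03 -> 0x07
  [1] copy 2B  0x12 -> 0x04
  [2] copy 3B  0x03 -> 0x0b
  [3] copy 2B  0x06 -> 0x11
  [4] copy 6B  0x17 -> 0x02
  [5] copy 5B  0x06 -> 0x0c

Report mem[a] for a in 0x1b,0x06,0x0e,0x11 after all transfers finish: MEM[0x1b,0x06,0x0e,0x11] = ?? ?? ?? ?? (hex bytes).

MEM[0x1b,0x06,0x0e,0x11] = ee ee d7 0e

#0 dst[0x07+2] := {0x07,0xd7}
#1 dst[0x04+2] := {0xf0,0xf5}
#2 dst[0x0b+3] := {0x07,0xf0,0xf5}
#3 dst[0x11+2] := {0x0e,0x07}
#4 dst[0x02+6] := {0x3d,0xd4,0xd7,0xa6,0xee,0x0b}
#5 dst[0x0c+5] := {0xee,0x0b,0xd7,0x39,0x1d}
query mem[0x1b]=0xee, mem[0x06]=0xee, mem[0x0e]=0xd7, mem[0x11]=0x0e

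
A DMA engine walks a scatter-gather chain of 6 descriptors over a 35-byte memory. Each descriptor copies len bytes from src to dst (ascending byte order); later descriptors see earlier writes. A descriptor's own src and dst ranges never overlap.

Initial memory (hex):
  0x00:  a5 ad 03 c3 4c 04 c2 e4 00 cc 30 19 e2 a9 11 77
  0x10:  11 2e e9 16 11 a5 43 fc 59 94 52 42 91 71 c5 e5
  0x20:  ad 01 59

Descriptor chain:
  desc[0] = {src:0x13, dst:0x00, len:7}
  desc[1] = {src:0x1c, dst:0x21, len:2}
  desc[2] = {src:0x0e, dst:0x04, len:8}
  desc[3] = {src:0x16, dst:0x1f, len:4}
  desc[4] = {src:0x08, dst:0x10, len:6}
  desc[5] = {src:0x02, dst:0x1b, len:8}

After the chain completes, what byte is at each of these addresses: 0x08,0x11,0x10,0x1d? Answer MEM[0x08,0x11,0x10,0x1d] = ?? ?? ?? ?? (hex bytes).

MEM[0x08,0x11,0x10,0x1d] = e9 16 e9 11

[0] 0x13->0x00 len=7 : 16 11 a5 43 fc 59 94
[1] 0x1c->0x21 len=2 : 91 71
[2] 0x0e->0x04 len=8 : 11 77 11 2e e9 16 11 a5
[3] 0x16->0x1f len=4 : 43 fc 59 94
[4] 0x08->0x10 len=6 : e9 16 11 a5 e2 a9
[5] 0x02->0x1b len=8 : a5 43 11 77 11 2e e9 16
query mem[0x08]=0xe9, mem[0x11]=0x16, mem[0x10]=0xe9, mem[0x1d]=0x11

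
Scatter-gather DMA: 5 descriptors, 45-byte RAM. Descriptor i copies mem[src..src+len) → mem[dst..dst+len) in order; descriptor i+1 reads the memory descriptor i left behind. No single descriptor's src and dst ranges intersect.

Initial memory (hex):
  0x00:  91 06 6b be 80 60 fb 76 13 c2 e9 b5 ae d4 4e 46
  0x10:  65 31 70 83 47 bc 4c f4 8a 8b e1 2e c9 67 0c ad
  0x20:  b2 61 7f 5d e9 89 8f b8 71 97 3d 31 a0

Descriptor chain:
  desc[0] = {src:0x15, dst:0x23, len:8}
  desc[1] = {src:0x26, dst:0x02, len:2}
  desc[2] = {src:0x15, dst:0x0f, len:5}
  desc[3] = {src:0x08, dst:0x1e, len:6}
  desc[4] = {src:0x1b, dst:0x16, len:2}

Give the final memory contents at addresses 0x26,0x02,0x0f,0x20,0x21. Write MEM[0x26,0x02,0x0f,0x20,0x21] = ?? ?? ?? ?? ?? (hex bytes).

  after D0: wrote 8B at 0x23 = bc4cf48a8be12ec9
  after D1: wrote 2B at 0x02 = 8a8b
  after D2: wrote 5B at 0x0f = bc4cf48a8b
  after D3: wrote 6B at 0x1e = 13c2e9b5aed4
  after D4: wrote 2B at 0x16 = 2ec9
query mem[0x26]=0x8a, mem[0x02]=0x8a, mem[0x0f]=0xbc, mem[0x20]=0xe9, mem[0x21]=0xb5

MEM[0x26,0x02,0x0f,0x20,0x21] = 8a 8a bc e9 b5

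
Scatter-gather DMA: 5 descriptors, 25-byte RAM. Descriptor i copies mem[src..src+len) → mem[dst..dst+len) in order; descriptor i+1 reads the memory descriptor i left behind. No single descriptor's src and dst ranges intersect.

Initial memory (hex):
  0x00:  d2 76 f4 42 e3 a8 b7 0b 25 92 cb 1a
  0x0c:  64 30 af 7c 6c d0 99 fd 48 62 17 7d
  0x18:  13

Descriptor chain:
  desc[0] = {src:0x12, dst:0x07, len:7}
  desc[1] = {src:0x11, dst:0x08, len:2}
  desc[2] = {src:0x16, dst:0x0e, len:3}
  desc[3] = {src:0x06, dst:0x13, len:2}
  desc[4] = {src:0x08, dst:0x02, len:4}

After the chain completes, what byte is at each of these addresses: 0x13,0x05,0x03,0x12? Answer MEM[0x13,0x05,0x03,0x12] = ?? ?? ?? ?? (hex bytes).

D0: mem[0x07..0x0d] <- [99 fd 48 62 17 7d 13]
D1: mem[0x08..0x09] <- [d0 99]
D2: mem[0x0e..0x10] <- [17 7d 13]
D3: mem[0x13..0x14] <- [b7 99]
D4: mem[0x02..0x05] <- [d0 99 62 17]
query mem[0x13]=0xb7, mem[0x05]=0x17, mem[0x03]=0x99, mem[0x12]=0x99

MEM[0x13,0x05,0x03,0x12] = b7 17 99 99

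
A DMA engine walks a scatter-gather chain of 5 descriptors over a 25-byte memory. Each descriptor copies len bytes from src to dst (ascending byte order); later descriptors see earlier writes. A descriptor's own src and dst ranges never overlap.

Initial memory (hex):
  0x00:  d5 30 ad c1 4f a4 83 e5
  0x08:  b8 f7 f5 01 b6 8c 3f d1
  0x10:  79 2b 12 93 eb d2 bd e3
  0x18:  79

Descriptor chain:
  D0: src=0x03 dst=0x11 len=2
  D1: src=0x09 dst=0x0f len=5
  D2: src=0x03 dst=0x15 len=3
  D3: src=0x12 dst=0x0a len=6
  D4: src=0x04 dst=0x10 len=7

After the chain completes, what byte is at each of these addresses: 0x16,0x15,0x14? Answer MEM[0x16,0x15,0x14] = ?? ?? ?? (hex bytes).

MEM[0x16,0x15,0x14] = b6 f7 b8

#0 dst[0x11+2] := {0xc1,0x4f}
#1 dst[0x0f+5] := {0xf7,0xf5,0x01,0xb6,0x8c}
#2 dst[0x15+3] := {0xc1,0x4f,0xa4}
#3 dst[0x0a+6] := {0xb6,0x8c,0xeb,0xc1,0x4f,0xa4}
#4 dst[0x10+7] := {0x4f,0xa4,0x83,0xe5,0xb8,0xf7,0xb6}
query mem[0x16]=0xb6, mem[0x15]=0xf7, mem[0x14]=0xb8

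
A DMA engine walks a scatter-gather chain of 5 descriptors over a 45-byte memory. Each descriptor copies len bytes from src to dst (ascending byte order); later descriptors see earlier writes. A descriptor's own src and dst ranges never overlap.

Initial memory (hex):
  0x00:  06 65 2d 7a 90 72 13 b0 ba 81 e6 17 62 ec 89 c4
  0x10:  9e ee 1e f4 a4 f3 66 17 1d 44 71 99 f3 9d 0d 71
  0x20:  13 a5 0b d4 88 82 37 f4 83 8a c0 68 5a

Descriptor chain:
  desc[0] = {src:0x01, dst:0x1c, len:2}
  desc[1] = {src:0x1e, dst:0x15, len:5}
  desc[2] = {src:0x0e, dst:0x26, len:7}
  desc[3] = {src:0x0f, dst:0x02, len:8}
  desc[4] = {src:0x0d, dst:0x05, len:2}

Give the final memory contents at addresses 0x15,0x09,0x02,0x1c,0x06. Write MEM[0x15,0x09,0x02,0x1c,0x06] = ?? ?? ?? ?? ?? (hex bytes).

MEM[0x15,0x09,0x02,0x1c,0x06] = 0d 71 c4 65 89

D0: mem[0x1c..0x1d] <- [65 2d]
D1: mem[0x15..0x19] <- [0d 71 13 a5 0b]
D2: mem[0x26..0x2c] <- [89 c4 9e ee 1e f4 a4]
D3: mem[0x02..0x09] <- [c4 9e ee 1e f4 a4 0d 71]
D4: mem[0x05..0x06] <- [ec 89]
query mem[0x15]=0x0d, mem[0x09]=0x71, mem[0x02]=0xc4, mem[0x1c]=0x65, mem[0x06]=0x89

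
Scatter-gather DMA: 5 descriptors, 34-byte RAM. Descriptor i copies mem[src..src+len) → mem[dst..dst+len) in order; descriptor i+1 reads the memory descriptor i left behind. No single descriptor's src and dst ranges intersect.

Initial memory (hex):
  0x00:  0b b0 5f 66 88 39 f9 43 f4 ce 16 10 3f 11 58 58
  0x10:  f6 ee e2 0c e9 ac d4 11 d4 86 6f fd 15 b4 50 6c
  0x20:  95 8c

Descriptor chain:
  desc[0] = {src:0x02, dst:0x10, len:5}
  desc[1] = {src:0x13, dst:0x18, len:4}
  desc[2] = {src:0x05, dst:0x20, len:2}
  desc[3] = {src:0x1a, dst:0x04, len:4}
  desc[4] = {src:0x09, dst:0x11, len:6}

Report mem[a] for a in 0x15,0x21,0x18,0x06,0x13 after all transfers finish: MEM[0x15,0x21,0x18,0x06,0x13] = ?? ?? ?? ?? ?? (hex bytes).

MEM[0x15,0x21,0x18,0x06,0x13] = 11 f9 39 15 10

D0: mem[0x10..0x14] <- [5f 66 88 39 f9]
D1: mem[0x18..0x1b] <- [39 f9 ac d4]
D2: mem[0x20..0x21] <- [39 f9]
D3: mem[0x04..0x07] <- [ac d4 15 b4]
D4: mem[0x11..0x16] <- [ce 16 10 3f 11 58]
query mem[0x15]=0x11, mem[0x21]=0xf9, mem[0x18]=0x39, mem[0x06]=0x15, mem[0x13]=0x10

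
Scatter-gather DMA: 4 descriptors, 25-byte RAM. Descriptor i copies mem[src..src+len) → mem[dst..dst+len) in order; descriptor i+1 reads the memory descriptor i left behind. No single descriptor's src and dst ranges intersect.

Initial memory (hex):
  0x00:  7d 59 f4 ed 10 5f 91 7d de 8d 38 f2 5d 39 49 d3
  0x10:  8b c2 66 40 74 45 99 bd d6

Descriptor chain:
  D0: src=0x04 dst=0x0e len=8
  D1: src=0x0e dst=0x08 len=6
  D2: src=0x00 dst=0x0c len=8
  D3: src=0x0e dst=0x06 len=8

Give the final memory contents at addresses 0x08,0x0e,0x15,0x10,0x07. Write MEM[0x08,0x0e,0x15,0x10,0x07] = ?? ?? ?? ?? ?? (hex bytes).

#0 dst[0x0e+8] := {0x10,0x5f,0x91,0x7d,0xde,0x8d,0x38,0xf2}
#1 dst[0x08+6] := {0x10,0x5f,0x91,0x7d,0xde,0x8d}
#2 dst[0x0c+8] := {0x7d,0x59,0xf4,0xed,0x10,0x5f,0x91,0x7d}
#3 dst[0x06+8] := {0xf4,0xed,0x10,0x5f,0x91,0x7d,0x38,0xf2}
query mem[0x08]=0x10, mem[0x0e]=0xf4, mem[0x15]=0xf2, mem[0x10]=0x10, mem[0x07]=0xed

MEM[0x08,0x0e,0x15,0x10,0x07] = 10 f4 f2 10 ed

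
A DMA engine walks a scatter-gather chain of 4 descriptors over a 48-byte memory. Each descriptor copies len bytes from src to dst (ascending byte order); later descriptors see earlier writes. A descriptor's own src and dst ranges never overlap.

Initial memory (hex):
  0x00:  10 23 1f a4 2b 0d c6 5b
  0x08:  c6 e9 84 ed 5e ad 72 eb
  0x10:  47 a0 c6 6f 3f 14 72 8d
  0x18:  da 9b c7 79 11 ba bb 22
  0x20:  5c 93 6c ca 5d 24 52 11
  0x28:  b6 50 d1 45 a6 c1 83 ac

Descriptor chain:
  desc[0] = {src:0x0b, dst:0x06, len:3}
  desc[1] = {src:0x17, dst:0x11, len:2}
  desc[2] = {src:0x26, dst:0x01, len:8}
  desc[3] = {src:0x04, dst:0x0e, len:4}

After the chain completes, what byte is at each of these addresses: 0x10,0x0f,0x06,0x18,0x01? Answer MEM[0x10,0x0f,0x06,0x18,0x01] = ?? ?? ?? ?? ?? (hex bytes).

  after D0: wrote 3B at 0x06 = ed5ead
  after D1: wrote 2B at 0x11 = 8dda
  after D2: wrote 8B at 0x01 = 5211b650d145a6c1
  after D3: wrote 4B at 0x0e = 50d145a6
query mem[0x10]=0x45, mem[0x0f]=0xd1, mem[0x06]=0x45, mem[0x18]=0xda, mem[0x01]=0x52

MEM[0x10,0x0f,0x06,0x18,0x01] = 45 d1 45 da 52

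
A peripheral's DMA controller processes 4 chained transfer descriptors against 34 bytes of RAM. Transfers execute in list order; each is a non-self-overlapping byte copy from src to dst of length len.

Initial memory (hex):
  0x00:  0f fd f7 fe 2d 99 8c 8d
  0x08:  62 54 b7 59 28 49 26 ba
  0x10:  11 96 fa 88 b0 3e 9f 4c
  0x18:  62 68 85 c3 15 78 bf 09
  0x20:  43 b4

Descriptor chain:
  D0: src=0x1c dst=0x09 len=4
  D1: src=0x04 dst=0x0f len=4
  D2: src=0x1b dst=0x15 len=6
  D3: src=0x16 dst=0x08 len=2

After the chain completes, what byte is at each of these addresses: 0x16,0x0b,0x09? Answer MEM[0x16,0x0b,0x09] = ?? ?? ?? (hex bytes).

#0 dst[0x09+4] := {0x15,0x78,0xbf,0x09}
#1 dst[0x0f+4] := {0x2d,0x99,0x8c,0x8d}
#2 dst[0x15+6] := {0xc3,0x15,0x78,0xbf,0x09,0x43}
#3 dst[0x08+2] := {0x15,0x78}
query mem[0x16]=0x15, mem[0x0b]=0xbf, mem[0x09]=0x78

MEM[0x16,0x0b,0x09] = 15 bf 78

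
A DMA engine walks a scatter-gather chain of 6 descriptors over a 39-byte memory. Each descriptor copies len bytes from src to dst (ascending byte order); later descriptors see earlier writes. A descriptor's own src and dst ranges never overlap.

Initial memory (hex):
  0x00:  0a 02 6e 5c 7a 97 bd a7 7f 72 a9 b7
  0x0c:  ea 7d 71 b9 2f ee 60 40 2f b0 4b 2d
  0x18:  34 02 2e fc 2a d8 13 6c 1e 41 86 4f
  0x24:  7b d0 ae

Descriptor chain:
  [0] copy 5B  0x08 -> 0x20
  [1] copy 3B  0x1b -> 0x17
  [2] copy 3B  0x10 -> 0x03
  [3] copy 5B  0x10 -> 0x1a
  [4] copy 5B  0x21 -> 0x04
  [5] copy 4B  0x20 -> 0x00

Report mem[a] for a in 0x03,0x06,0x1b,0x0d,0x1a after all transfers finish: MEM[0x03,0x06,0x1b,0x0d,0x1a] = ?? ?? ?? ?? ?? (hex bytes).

[0] 0x08->0x20 len=5 : 7f 72 a9 b7 ea
[1] 0x1b->0x17 len=3 : fc 2a d8
[2] 0x10->0x03 len=3 : 2f ee 60
[3] 0x10->0x1a len=5 : 2f ee 60 40 2f
[4] 0x21->0x04 len=5 : 72 a9 b7 ea d0
[5] 0x20->0x00 len=4 : 7f 72 a9 b7
query mem[0x03]=0xb7, mem[0x06]=0xb7, mem[0x1b]=0xee, mem[0x0d]=0x7d, mem[0x1a]=0x2f

MEM[0x03,0x06,0x1b,0x0d,0x1a] = b7 b7 ee 7d 2f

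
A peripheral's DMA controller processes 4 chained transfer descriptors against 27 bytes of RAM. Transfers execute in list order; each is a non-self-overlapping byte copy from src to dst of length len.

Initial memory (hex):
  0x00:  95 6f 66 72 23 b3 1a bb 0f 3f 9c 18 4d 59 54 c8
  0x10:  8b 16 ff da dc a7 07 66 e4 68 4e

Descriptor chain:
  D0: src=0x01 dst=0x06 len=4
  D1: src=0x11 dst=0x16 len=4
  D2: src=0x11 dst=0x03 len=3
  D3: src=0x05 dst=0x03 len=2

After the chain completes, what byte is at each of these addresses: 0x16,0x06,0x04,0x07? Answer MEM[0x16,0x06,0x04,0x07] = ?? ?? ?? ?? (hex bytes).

MEM[0x16,0x06,0x04,0x07] = 16 6f 6f 66

#0 dst[0x06+4] := {0x6f,0x66,0x72,0x23}
#1 dst[0x16+4] := {0x16,0xff,0xda,0xdc}
#2 dst[0x03+3] := {0x16,0xff,0xda}
#3 dst[0x03+2] := {0xda,0x6f}
query mem[0x16]=0x16, mem[0x06]=0x6f, mem[0x04]=0x6f, mem[0x07]=0x66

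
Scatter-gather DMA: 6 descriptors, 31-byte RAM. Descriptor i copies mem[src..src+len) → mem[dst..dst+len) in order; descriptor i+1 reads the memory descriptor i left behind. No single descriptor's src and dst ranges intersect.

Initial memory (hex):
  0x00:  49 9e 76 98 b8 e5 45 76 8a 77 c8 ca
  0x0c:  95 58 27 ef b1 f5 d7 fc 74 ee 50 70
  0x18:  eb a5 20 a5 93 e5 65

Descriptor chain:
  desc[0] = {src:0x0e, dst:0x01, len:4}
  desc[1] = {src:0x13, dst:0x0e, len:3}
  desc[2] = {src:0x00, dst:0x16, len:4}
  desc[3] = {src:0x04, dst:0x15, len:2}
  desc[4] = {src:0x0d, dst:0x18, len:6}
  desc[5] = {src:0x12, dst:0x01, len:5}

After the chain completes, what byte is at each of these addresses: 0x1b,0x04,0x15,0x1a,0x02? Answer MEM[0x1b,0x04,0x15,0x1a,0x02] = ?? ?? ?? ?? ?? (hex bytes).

  after D0: wrote 4B at 0x01 = 27efb1f5
  after D1: wrote 3B at 0x0e = fc74ee
  after D2: wrote 4B at 0x16 = 4927efb1
  after D3: wrote 2B at 0x15 = f5e5
  after D4: wrote 6B at 0x18 = 58fc74eef5d7
  after D5: wrote 5B at 0x01 = d7fc74f5e5
query mem[0x1b]=0xee, mem[0x04]=0xf5, mem[0x15]=0xf5, mem[0x1a]=0x74, mem[0x02]=0xfc

MEM[0x1b,0x04,0x15,0x1a,0x02] = ee f5 f5 74 fc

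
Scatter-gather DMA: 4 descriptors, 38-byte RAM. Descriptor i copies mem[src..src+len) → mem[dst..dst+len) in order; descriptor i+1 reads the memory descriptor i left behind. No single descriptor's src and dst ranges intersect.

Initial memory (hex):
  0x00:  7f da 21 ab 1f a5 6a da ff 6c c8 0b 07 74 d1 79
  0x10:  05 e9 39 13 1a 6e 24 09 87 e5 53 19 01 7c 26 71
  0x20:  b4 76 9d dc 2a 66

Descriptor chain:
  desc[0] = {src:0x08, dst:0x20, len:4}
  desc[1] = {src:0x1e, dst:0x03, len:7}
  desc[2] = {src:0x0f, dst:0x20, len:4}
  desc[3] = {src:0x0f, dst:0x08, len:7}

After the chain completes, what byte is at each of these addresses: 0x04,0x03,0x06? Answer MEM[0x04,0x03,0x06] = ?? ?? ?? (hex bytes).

MEM[0x04,0x03,0x06] = 71 26 6c

D0: mem[0x20..0x23] <- [ff 6c c8 0b]
D1: mem[0x03..0x09] <- [26 71 ff 6c c8 0b 2a]
D2: mem[0x20..0x23] <- [79 05 e9 39]
D3: mem[0x08..0x0e] <- [79 05 e9 39 13 1a 6e]
query mem[0x04]=0x71, mem[0x03]=0x26, mem[0x06]=0x6c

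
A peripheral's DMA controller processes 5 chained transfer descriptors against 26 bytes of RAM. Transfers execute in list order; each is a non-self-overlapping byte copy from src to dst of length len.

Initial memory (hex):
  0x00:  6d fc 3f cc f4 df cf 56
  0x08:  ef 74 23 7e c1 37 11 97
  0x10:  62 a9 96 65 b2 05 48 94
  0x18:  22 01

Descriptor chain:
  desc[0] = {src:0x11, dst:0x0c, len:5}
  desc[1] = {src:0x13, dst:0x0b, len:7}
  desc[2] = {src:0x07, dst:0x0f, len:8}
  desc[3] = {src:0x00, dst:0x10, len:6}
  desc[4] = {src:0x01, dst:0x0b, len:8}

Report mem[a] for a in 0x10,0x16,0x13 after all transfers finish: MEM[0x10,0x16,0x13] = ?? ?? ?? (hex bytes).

  after D0: wrote 5B at 0x0c = a99665b205
  after D1: wrote 7B at 0x0b = 65b20548942201
  after D2: wrote 8B at 0x0f = 56ef742365b20548
  after D3: wrote 6B at 0x10 = 6dfc3fccf4df
  after D4: wrote 8B at 0x0b = fc3fccf4dfcf56ef
query mem[0x10]=0xcf, mem[0x16]=0x48, mem[0x13]=0xcc

MEM[0x10,0x16,0x13] = cf 48 cc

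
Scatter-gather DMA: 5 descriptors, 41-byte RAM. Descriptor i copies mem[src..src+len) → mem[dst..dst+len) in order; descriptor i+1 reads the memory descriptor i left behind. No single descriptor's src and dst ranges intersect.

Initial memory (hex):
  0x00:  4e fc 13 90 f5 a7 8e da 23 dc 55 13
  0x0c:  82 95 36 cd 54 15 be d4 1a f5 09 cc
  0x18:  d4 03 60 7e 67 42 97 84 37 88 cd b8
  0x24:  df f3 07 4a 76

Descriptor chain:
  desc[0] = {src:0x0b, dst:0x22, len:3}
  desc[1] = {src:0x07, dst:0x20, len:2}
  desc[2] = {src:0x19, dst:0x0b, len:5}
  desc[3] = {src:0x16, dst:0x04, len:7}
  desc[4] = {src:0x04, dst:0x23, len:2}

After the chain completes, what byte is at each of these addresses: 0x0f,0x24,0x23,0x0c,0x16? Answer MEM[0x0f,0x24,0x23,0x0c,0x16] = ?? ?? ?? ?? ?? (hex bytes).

[0] 0x0b->0x22 len=3 : 13 82 95
[1] 0x07->0x20 len=2 : da 23
[2] 0x19->0x0b len=5 : 03 60 7e 67 42
[3] 0x16->0x04 len=7 : 09 cc d4 03 60 7e 67
[4] 0x04->0x23 len=2 : 09 cc
query mem[0x0f]=0x42, mem[0x24]=0xcc, mem[0x23]=0x09, mem[0x0c]=0x60, mem[0x16]=0x09

MEM[0x0f,0x24,0x23,0x0c,0x16] = 42 cc 09 60 09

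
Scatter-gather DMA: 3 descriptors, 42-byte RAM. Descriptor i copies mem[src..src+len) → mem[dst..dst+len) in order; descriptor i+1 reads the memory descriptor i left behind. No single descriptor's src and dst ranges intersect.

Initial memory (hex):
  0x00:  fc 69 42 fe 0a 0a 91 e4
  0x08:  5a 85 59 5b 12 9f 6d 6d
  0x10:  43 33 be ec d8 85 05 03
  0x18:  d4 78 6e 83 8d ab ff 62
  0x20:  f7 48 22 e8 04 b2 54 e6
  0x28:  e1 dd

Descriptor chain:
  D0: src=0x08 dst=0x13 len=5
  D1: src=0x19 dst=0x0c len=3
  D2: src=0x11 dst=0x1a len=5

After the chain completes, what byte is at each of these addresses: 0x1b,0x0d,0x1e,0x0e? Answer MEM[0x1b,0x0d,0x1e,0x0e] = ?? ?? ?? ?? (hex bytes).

MEM[0x1b,0x0d,0x1e,0x0e] = be 6e 59 83

#0 dst[0x13+5] := {0x5a,0x85,0x59,0x5b,0x12}
#1 dst[0x0c+3] := {0x78,0x6e,0x83}
#2 dst[0x1a+5] := {0x33,0xbe,0x5a,0x85,0x59}
query mem[0x1b]=0xbe, mem[0x0d]=0x6e, mem[0x1e]=0x59, mem[0x0e]=0x83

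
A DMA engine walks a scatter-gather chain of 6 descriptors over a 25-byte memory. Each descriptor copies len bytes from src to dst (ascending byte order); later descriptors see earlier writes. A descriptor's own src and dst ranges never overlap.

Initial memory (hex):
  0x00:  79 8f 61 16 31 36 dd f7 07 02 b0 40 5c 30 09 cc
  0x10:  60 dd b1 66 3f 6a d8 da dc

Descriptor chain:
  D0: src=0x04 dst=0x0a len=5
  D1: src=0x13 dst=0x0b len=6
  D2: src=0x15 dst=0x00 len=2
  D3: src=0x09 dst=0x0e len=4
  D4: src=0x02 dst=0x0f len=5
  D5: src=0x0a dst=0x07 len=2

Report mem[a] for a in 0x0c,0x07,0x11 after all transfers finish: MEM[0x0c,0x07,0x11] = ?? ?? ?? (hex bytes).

[0] 0x04->0x0a len=5 : 31 36 dd f7 07
[1] 0x13->0x0b len=6 : 66 3f 6a d8 da dc
[2] 0x15->0x00 len=2 : 6a d8
[3] 0x09->0x0e len=4 : 02 31 66 3f
[4] 0x02->0x0f len=5 : 61 16 31 36 dd
[5] 0x0a->0x07 len=2 : 31 66
query mem[0x0c]=0x3f, mem[0x07]=0x31, mem[0x11]=0x31

MEM[0x0c,0x07,0x11] = 3f 31 31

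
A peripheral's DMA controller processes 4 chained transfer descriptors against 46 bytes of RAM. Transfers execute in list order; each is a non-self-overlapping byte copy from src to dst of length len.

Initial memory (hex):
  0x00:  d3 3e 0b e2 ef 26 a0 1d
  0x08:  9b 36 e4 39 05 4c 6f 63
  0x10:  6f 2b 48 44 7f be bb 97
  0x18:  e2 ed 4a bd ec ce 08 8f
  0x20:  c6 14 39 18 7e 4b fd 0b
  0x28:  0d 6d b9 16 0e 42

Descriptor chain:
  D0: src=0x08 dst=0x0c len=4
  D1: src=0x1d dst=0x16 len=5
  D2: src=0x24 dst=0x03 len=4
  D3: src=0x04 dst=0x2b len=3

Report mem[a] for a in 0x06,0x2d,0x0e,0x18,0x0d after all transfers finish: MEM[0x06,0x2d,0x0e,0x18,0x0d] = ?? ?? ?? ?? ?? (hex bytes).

MEM[0x06,0x2d,0x0e,0x18,0x0d] = 0b 0b e4 8f 36

#0 dst[0x0c+4] := {0x9b,0x36,0xe4,0x39}
#1 dst[0x16+5] := {0xce,0x08,0x8f,0xc6,0x14}
#2 dst[0x03+4] := {0x7e,0x4b,0xfd,0x0b}
#3 dst[0x2b+3] := {0x4b,0xfd,0x0b}
query mem[0x06]=0x0b, mem[0x2d]=0x0b, mem[0x0e]=0xe4, mem[0x18]=0x8f, mem[0x0d]=0x36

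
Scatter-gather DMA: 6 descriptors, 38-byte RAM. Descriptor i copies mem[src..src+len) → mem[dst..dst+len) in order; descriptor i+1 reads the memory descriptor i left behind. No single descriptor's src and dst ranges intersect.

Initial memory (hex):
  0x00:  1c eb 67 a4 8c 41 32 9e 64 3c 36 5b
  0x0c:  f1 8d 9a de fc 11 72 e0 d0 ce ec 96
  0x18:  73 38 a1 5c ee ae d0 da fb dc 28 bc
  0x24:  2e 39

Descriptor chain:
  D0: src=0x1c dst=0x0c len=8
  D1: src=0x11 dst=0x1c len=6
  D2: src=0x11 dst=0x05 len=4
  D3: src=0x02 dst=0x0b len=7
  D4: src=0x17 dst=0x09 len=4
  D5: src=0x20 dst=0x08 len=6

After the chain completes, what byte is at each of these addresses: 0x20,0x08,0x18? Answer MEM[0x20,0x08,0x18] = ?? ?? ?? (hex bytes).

[0] 0x1c->0x0c len=8 : ee ae d0 da fb dc 28 bc
[1] 0x11->0x1c len=6 : dc 28 bc d0 ce ec
[2] 0x11->0x05 len=4 : dc 28 bc d0
[3] 0x02->0x0b len=7 : 67 a4 8c dc 28 bc d0
[4] 0x17->0x09 len=4 : 96 73 38 a1
[5] 0x20->0x08 len=6 : ce ec 28 bc 2e 39
query mem[0x20]=0xce, mem[0x08]=0xce, mem[0x18]=0x73

MEM[0x20,0x08,0x18] = ce ce 73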